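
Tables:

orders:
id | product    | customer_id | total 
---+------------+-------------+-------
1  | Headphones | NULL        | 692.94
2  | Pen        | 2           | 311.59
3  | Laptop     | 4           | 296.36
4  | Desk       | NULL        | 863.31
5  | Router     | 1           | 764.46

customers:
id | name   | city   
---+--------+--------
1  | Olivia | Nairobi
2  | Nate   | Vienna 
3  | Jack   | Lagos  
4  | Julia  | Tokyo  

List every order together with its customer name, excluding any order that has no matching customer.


INNER JOIN keeps only orders rows whose customer_id matches an id in customers. Walk through each order:
  - order 1 (Headphones): customer_id=NULL, no match -> dropped
  - order 2 (Pen): customer_id=2 -> matches Nate
  - order 3 (Laptop): customer_id=4 -> matches Julia
  - order 4 (Desk): customer_id=NULL, no match -> dropped
  - order 5 (Router): customer_id=1 -> matches Olivia
So 2 of 5 rows are dropped.

SQL:
SELECT a.product, b.name AS customer
FROM orders a
INNER JOIN customers b ON a.customer_id = b.id

Result:
product | customer
--------+---------
Pen     | Nate    
Laptop  | Julia   
Router  | Olivia  


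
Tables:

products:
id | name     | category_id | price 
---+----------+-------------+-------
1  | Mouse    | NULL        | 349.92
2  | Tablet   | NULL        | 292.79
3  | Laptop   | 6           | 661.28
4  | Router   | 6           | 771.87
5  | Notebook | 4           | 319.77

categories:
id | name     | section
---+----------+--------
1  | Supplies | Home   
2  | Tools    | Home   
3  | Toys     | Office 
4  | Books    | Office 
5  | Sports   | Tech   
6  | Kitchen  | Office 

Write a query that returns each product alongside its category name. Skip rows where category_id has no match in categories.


INNER JOIN keeps only products rows whose category_id matches an id in categories. Walk through each product:
  - product 1 (Mouse): category_id=NULL, no match -> dropped
  - product 2 (Tablet): category_id=NULL, no match -> dropped
  - product 3 (Laptop): category_id=6 -> matches Kitchen
  - product 4 (Router): category_id=6 -> matches Kitchen
  - product 5 (Notebook): category_id=4 -> matches Books
So 2 of 5 rows are dropped.

SQL:
SELECT a.name, b.name AS category
FROM products a
INNER JOIN categories b ON a.category_id = b.id

Result:
name     | category
---------+---------
Laptop   | Kitchen 
Router   | Kitchen 
Notebook | Books   


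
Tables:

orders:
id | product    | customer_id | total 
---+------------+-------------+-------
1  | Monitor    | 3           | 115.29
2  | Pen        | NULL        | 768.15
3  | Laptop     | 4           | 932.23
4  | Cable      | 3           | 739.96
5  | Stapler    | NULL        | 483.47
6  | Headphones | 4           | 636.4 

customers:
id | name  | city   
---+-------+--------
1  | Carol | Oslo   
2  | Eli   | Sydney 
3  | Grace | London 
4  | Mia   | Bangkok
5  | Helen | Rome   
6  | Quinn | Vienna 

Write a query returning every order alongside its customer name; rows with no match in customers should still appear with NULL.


LEFT JOIN keeps every row from orders (the left table); where customer_id has no match in customers, the customer columns become NULL. Walk through each order:
  - order 1 (Monitor): customer_id=3 -> matches Grace
  - order 2 (Pen): customer_id=NULL, no match -> kept with NULL
  - order 3 (Laptop): customer_id=4 -> matches Mia
  - order 4 (Cable): customer_id=3 -> matches Grace
  - order 5 (Stapler): customer_id=NULL, no match -> kept with NULL
  - order 6 (Headphones): customer_id=4 -> matches Mia
All 6 rows appear; 2 have NULL customer.

SQL:
SELECT a.product, b.name AS customer
FROM orders a
LEFT JOIN customers b ON a.customer_id = b.id

Result:
product    | customer
-----------+---------
Monitor    | Grace   
Pen        | NULL    
Laptop     | Mia     
Cable      | Grace   
Stapler    | NULL    
Headphones | Mia     


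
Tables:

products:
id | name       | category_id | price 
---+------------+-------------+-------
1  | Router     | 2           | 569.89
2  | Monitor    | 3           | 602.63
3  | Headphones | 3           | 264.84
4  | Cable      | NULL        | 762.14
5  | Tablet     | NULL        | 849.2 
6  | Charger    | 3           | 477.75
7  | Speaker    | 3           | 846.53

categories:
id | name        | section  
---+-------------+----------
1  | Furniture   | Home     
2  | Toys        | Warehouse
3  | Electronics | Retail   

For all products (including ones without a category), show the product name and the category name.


LEFT JOIN keeps every row from products (the left table); where category_id has no match in categories, the category columns become NULL. Walk through each product:
  - product 1 (Router): category_id=2 -> matches Toys
  - product 2 (Monitor): category_id=3 -> matches Electronics
  - product 3 (Headphones): category_id=3 -> matches Electronics
  - product 4 (Cable): category_id=NULL, no match -> kept with NULL
  - product 5 (Tablet): category_id=NULL, no match -> kept with NULL
  - product 6 (Charger): category_id=3 -> matches Electronics
  - product 7 (Speaker): category_id=3 -> matches Electronics
All 7 rows appear; 2 have NULL category.

SQL:
SELECT a.name, b.name AS category
FROM products a
LEFT JOIN categories b ON a.category_id = b.id

Result:
name       | category   
-----------+------------
Router     | Toys       
Monitor    | Electronics
Headphones | Electronics
Cable      | NULL       
Tablet     | NULL       
Charger    | Electronics
Speaker    | Electronics


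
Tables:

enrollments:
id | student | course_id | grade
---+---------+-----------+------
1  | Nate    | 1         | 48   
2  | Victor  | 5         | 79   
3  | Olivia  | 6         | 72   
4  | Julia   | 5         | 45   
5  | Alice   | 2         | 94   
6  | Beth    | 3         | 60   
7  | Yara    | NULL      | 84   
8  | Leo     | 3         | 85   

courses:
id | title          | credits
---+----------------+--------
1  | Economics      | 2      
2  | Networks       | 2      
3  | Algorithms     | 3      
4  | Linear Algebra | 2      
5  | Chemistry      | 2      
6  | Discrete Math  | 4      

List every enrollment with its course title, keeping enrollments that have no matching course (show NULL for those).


LEFT JOIN keeps every row from enrollments (the left table); where course_id has no match in courses, the course columns become NULL. Walk through each enrollment:
  - enrollment 1 (Nate): course_id=1 -> matches Economics
  - enrollment 2 (Victor): course_id=5 -> matches Chemistry
  - enrollment 3 (Olivia): course_id=6 -> matches Discrete Math
  - enrollment 4 (Julia): course_id=5 -> matches Chemistry
  - enrollment 5 (Alice): course_id=2 -> matches Networks
  - enrollment 6 (Beth): course_id=3 -> matches Algorithms
  - enrollment 7 (Yara): course_id=NULL, no match -> kept with NULL
  - enrollment 8 (Leo): course_id=3 -> matches Algorithms
All 8 rows appear; 1 has NULL course.

SQL:
SELECT a.student, b.title AS course
FROM enrollments a
LEFT JOIN courses b ON a.course_id = b.id

Result:
student | course       
--------+--------------
Nate    | Economics    
Victor  | Chemistry    
Olivia  | Discrete Math
Julia   | Chemistry    
Alice   | Networks     
Beth    | Algorithms   
Yara    | NULL         
Leo     | Algorithms   


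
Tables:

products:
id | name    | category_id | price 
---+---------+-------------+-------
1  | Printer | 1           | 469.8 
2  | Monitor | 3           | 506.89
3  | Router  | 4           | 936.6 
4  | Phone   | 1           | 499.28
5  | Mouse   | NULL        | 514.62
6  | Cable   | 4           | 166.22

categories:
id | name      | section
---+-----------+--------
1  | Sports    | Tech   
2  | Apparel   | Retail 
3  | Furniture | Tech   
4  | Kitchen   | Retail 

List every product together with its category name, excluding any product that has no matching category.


INNER JOIN keeps only products rows whose category_id matches an id in categories. Walk through each product:
  - product 1 (Printer): category_id=1 -> matches Sports
  - product 2 (Monitor): category_id=3 -> matches Furniture
  - product 3 (Router): category_id=4 -> matches Kitchen
  - product 4 (Phone): category_id=1 -> matches Sports
  - product 5 (Mouse): category_id=NULL, no match -> dropped
  - product 6 (Cable): category_id=4 -> matches Kitchen
So 1 of 6 rows is dropped.

SQL:
SELECT a.name, b.name AS category
FROM products a
INNER JOIN categories b ON a.category_id = b.id

Result:
name    | category 
--------+----------
Printer | Sports   
Monitor | Furniture
Router  | Kitchen  
Phone   | Sports   
Cable   | Kitchen  


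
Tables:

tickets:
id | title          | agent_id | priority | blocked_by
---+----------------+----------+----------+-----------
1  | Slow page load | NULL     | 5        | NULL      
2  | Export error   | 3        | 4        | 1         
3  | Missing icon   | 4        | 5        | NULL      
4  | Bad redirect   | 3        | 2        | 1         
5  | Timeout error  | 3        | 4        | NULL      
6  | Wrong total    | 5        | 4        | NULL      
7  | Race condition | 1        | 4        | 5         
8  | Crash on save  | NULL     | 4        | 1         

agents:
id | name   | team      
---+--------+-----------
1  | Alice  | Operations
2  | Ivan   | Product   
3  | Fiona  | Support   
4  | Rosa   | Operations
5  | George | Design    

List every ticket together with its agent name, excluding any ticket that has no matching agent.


INNER JOIN keeps only tickets rows whose agent_id matches an id in agents. Walk through each ticket:
  - ticket 1 (Slow page load): agent_id=NULL, no match -> dropped
  - ticket 2 (Export error): agent_id=3 -> matches Fiona
  - ticket 3 (Missing icon): agent_id=4 -> matches Rosa
  - ticket 4 (Bad redirect): agent_id=3 -> matches Fiona
  - ticket 5 (Timeout error): agent_id=3 -> matches Fiona
  - ticket 6 (Wrong total): agent_id=5 -> matches George
  - ticket 7 (Race condition): agent_id=1 -> matches Alice
  - ticket 8 (Crash on save): agent_id=NULL, no match -> dropped
So 2 of 8 rows are dropped.

SQL:
SELECT a.title, b.name AS agent
FROM tickets a
INNER JOIN agents b ON a.agent_id = b.id

Result:
title          | agent 
---------------+-------
Export error   | Fiona 
Missing icon   | Rosa  
Bad redirect   | Fiona 
Timeout error  | Fiona 
Wrong total    | George
Race condition | Alice 


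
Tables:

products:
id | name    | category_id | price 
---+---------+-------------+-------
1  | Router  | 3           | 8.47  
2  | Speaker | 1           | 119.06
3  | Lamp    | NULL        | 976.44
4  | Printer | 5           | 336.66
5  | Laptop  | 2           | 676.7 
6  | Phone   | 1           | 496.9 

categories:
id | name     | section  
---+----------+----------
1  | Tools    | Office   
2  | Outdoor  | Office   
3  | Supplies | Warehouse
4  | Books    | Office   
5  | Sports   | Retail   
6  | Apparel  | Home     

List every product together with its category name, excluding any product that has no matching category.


INNER JOIN keeps only products rows whose category_id matches an id in categories. Walk through each product:
  - product 1 (Router): category_id=3 -> matches Supplies
  - product 2 (Speaker): category_id=1 -> matches Tools
  - product 3 (Lamp): category_id=NULL, no match -> dropped
  - product 4 (Printer): category_id=5 -> matches Sports
  - product 5 (Laptop): category_id=2 -> matches Outdoor
  - product 6 (Phone): category_id=1 -> matches Tools
So 1 of 6 rows is dropped.

SQL:
SELECT a.name, b.name AS category
FROM products a
INNER JOIN categories b ON a.category_id = b.id

Result:
name    | category
--------+---------
Router  | Supplies
Speaker | Tools   
Printer | Sports  
Laptop  | Outdoor 
Phone   | Tools   


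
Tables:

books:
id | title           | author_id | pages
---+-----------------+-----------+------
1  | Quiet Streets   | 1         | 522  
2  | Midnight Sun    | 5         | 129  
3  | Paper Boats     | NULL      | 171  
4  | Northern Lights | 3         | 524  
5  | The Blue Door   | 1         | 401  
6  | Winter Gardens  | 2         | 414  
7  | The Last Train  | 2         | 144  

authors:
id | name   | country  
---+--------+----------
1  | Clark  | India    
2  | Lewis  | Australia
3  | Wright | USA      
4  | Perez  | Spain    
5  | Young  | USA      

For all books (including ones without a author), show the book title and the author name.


LEFT JOIN keeps every row from books (the left table); where author_id has no match in authors, the author columns become NULL. Walk through each book:
  - book 1 (Quiet Streets): author_id=1 -> matches Clark
  - book 2 (Midnight Sun): author_id=5 -> matches Young
  - book 3 (Paper Boats): author_id=NULL, no match -> kept with NULL
  - book 4 (Northern Lights): author_id=3 -> matches Wright
  - book 5 (The Blue Door): author_id=1 -> matches Clark
  - book 6 (Winter Gardens): author_id=2 -> matches Lewis
  - book 7 (The Last Train): author_id=2 -> matches Lewis
All 7 rows appear; 1 has NULL author.

SQL:
SELECT a.title, b.name AS author
FROM books a
LEFT JOIN authors b ON a.author_id = b.id

Result:
title           | author
----------------+-------
Quiet Streets   | Clark 
Midnight Sun    | Young 
Paper Boats     | NULL  
Northern Lights | Wright
The Blue Door   | Clark 
Winter Gardens  | Lewis 
The Last Train  | Lewis 


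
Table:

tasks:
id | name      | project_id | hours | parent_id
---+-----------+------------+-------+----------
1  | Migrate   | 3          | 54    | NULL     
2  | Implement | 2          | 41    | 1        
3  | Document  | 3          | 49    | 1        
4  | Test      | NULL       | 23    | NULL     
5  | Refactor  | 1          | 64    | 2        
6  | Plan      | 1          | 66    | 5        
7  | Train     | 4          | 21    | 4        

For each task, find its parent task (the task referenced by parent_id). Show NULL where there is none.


This is a self-join: tasks is joined to a second copy of itself, matching each row's parent_id to another row's id. Use LEFT JOIN so rows with parent_id=NULL are kept.
  - task 1 (Migrate): parent_id=NULL -> NULL
  - task 2 (Implement): parent_id=1 -> Migrate
  - task 3 (Document): parent_id=1 -> Migrate
  - task 4 (Test): parent_id=NULL -> NULL
  - task 5 (Refactor): parent_id=2 -> Implement
  - task 6 (Plan): parent_id=5 -> Refactor
  - task 7 (Train): parent_id=4 -> Test

SQL:
SELECT a.name AS item, b.name AS parent
FROM tasks a
LEFT JOIN tasks b ON a.parent_id = b.id

Result:
item      | parent   
----------+----------
Migrate   | NULL     
Implement | Migrate  
Document  | Migrate  
Test      | NULL     
Refactor  | Implement
Plan      | Refactor 
Train     | Test     


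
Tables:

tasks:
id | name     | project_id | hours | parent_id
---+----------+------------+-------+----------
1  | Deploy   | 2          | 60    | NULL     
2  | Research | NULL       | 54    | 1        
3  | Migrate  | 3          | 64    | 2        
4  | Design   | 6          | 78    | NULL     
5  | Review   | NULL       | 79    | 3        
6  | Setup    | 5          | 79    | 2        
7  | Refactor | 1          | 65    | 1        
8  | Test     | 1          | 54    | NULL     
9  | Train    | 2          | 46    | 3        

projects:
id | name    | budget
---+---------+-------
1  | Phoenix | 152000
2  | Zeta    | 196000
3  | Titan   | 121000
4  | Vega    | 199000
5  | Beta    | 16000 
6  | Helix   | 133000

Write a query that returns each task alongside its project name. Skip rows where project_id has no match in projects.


INNER JOIN keeps only tasks rows whose project_id matches an id in projects. Walk through each task:
  - task 1 (Deploy): project_id=2 -> matches Zeta
  - task 2 (Research): project_id=NULL, no match -> dropped
  - task 3 (Migrate): project_id=3 -> matches Titan
  - task 4 (Design): project_id=6 -> matches Helix
  - task 5 (Review): project_id=NULL, no match -> dropped
  - task 6 (Setup): project_id=5 -> matches Beta
  - task 7 (Refactor): project_id=1 -> matches Phoenix
  - task 8 (Test): project_id=1 -> matches Phoenix
  - task 9 (Train): project_id=2 -> matches Zeta
So 2 of 9 rows are dropped.

SQL:
SELECT a.name, b.name AS project
FROM tasks a
INNER JOIN projects b ON a.project_id = b.id

Result:
name     | project
---------+--------
Deploy   | Zeta   
Migrate  | Titan  
Design   | Helix  
Setup    | Beta   
Refactor | Phoenix
Test     | Phoenix
Train    | Zeta   


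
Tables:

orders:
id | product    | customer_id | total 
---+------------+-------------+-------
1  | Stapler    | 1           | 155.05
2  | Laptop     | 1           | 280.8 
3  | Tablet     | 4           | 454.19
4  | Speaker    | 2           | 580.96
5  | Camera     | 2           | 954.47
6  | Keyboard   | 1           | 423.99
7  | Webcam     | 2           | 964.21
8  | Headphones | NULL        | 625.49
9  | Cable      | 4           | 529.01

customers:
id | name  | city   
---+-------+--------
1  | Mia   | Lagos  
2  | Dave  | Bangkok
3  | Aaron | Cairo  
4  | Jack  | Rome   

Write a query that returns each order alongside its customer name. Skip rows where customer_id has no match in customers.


INNER JOIN keeps only orders rows whose customer_id matches an id in customers. Walk through each order:
  - order 1 (Stapler): customer_id=1 -> matches Mia
  - order 2 (Laptop): customer_id=1 -> matches Mia
  - order 3 (Tablet): customer_id=4 -> matches Jack
  - order 4 (Speaker): customer_id=2 -> matches Dave
  - order 5 (Camera): customer_id=2 -> matches Dave
  - order 6 (Keyboard): customer_id=1 -> matches Mia
  - order 7 (Webcam): customer_id=2 -> matches Dave
  - order 8 (Headphones): customer_id=NULL, no match -> dropped
  - order 9 (Cable): customer_id=4 -> matches Jack
So 1 of 9 rows is dropped.

SQL:
SELECT a.product, b.name AS customer
FROM orders a
INNER JOIN customers b ON a.customer_id = b.id

Result:
product  | customer
---------+---------
Stapler  | Mia     
Laptop   | Mia     
Tablet   | Jack    
Speaker  | Dave    
Camera   | Dave    
Keyboard | Mia     
Webcam   | Dave    
Cable    | Jack    


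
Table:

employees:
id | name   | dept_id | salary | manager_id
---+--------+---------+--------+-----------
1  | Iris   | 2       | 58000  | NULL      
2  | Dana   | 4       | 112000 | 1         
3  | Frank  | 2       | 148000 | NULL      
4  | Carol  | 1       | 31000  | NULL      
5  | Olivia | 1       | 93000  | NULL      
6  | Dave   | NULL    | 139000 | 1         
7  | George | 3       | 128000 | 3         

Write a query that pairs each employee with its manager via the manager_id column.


This is a self-join: employees is joined to a second copy of itself, matching each row's manager_id to another row's id. Use LEFT JOIN so rows with manager_id=NULL are kept.
  - employee 1 (Iris): manager_id=NULL -> NULL
  - employee 2 (Dana): manager_id=1 -> Iris
  - employee 3 (Frank): manager_id=NULL -> NULL
  - employee 4 (Carol): manager_id=NULL -> NULL
  - employee 5 (Olivia): manager_id=NULL -> NULL
  - employee 6 (Dave): manager_id=1 -> Iris
  - employee 7 (George): manager_id=3 -> Frank

SQL:
SELECT a.name AS item, b.name AS manager
FROM employees a
LEFT JOIN employees b ON a.manager_id = b.id

Result:
item   | manager
-------+--------
Iris   | NULL   
Dana   | Iris   
Frank  | NULL   
Carol  | NULL   
Olivia | NULL   
Dave   | Iris   
George | Frank  


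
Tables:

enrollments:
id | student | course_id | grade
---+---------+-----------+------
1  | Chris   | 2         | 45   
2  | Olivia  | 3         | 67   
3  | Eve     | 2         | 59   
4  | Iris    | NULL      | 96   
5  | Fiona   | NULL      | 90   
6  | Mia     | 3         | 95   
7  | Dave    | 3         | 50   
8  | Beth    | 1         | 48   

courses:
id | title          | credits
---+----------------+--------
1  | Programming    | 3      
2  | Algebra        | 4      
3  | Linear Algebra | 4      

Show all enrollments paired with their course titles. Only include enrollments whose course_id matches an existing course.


INNER JOIN keeps only enrollments rows whose course_id matches an id in courses. Walk through each enrollment:
  - enrollment 1 (Chris): course_id=2 -> matches Algebra
  - enrollment 2 (Olivia): course_id=3 -> matches Linear Algebra
  - enrollment 3 (Eve): course_id=2 -> matches Algebra
  - enrollment 4 (Iris): course_id=NULL, no match -> dropped
  - enrollment 5 (Fiona): course_id=NULL, no match -> dropped
  - enrollment 6 (Mia): course_id=3 -> matches Linear Algebra
  - enrollment 7 (Dave): course_id=3 -> matches Linear Algebra
  - enrollment 8 (Beth): course_id=1 -> matches Programming
So 2 of 8 rows are dropped.

SQL:
SELECT a.student, b.title AS course
FROM enrollments a
INNER JOIN courses b ON a.course_id = b.id

Result:
student | course        
--------+---------------
Chris   | Algebra       
Olivia  | Linear Algebra
Eve     | Algebra       
Mia     | Linear Algebra
Dave    | Linear Algebra
Beth    | Programming   


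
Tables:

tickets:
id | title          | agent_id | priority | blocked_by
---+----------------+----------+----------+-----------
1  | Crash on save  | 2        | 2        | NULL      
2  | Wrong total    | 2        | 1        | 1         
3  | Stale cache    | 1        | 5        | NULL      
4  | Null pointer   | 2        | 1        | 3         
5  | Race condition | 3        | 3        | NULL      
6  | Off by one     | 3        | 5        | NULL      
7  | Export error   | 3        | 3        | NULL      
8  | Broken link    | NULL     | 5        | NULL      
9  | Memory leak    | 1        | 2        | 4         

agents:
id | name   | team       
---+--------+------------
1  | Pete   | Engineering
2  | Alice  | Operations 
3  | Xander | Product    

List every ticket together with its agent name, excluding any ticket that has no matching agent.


INNER JOIN keeps only tickets rows whose agent_id matches an id in agents. Walk through each ticket:
  - ticket 1 (Crash on save): agent_id=2 -> matches Alice
  - ticket 2 (Wrong total): agent_id=2 -> matches Alice
  - ticket 3 (Stale cache): agent_id=1 -> matches Pete
  - ticket 4 (Null pointer): agent_id=2 -> matches Alice
  - ticket 5 (Race condition): agent_id=3 -> matches Xander
  - ticket 6 (Off by one): agent_id=3 -> matches Xander
  - ticket 7 (Export error): agent_id=3 -> matches Xander
  - ticket 8 (Broken link): agent_id=NULL, no match -> dropped
  - ticket 9 (Memory leak): agent_id=1 -> matches Pete
So 1 of 9 rows is dropped.

SQL:
SELECT a.title, b.name AS agent
FROM tickets a
INNER JOIN agents b ON a.agent_id = b.id

Result:
title          | agent 
---------------+-------
Crash on save  | Alice 
Wrong total    | Alice 
Stale cache    | Pete  
Null pointer   | Alice 
Race condition | Xander
Off by one     | Xander
Export error   | Xander
Memory leak    | Pete  


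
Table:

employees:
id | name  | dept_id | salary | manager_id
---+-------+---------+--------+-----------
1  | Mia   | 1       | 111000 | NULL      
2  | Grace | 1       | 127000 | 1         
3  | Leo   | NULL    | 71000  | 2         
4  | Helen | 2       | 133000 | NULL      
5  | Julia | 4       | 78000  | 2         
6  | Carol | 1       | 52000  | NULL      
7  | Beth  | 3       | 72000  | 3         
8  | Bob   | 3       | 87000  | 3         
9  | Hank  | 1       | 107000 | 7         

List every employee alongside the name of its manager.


This is a self-join: employees is joined to a second copy of itself, matching each row's manager_id to another row's id. Use LEFT JOIN so rows with manager_id=NULL are kept.
  - employee 1 (Mia): manager_id=NULL -> NULL
  - employee 2 (Grace): manager_id=1 -> Mia
  - employee 3 (Leo): manager_id=2 -> Grace
  - employee 4 (Helen): manager_id=NULL -> NULL
  - employee 5 (Julia): manager_id=2 -> Grace
  - employee 6 (Carol): manager_id=NULL -> NULL
  - employee 7 (Beth): manager_id=3 -> Leo
  - employee 8 (Bob): manager_id=3 -> Leo
  - employee 9 (Hank): manager_id=7 -> Beth

SQL:
SELECT a.name AS item, b.name AS manager
FROM employees a
LEFT JOIN employees b ON a.manager_id = b.id

Result:
item  | manager
------+--------
Mia   | NULL   
Grace | Mia    
Leo   | Grace  
Helen | NULL   
Julia | Grace  
Carol | NULL   
Beth  | Leo    
Bob   | Leo    
Hank  | Beth   


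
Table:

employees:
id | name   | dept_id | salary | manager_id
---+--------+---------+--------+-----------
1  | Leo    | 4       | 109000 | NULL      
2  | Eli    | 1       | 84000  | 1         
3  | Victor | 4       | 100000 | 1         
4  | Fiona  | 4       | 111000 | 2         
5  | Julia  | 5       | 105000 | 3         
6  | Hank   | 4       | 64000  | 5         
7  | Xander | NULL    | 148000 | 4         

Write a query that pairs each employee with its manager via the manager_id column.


This is a self-join: employees is joined to a second copy of itself, matching each row's manager_id to another row's id. Use LEFT JOIN so rows with manager_id=NULL are kept.
  - employee 1 (Leo): manager_id=NULL -> NULL
  - employee 2 (Eli): manager_id=1 -> Leo
  - employee 3 (Victor): manager_id=1 -> Leo
  - employee 4 (Fiona): manager_id=2 -> Eli
  - employee 5 (Julia): manager_id=3 -> Victor
  - employee 6 (Hank): manager_id=5 -> Julia
  - employee 7 (Xander): manager_id=4 -> Fiona

SQL:
SELECT a.name AS item, b.name AS manager
FROM employees a
LEFT JOIN employees b ON a.manager_id = b.id

Result:
item   | manager
-------+--------
Leo    | NULL   
Eli    | Leo    
Victor | Leo    
Fiona  | Eli    
Julia  | Victor 
Hank   | Julia  
Xander | Fiona  


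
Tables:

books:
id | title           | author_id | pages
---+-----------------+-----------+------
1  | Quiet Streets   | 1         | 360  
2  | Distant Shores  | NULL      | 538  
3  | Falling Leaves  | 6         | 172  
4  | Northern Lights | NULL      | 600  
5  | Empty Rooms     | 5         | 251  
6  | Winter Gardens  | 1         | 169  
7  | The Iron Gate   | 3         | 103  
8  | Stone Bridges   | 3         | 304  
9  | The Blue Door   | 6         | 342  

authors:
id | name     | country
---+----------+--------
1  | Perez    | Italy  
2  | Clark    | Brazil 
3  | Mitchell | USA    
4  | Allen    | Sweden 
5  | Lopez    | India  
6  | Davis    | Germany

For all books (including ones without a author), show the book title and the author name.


LEFT JOIN keeps every row from books (the left table); where author_id has no match in authors, the author columns become NULL. Walk through each book:
  - book 1 (Quiet Streets): author_id=1 -> matches Perez
  - book 2 (Distant Shores): author_id=NULL, no match -> kept with NULL
  - book 3 (Falling Leaves): author_id=6 -> matches Davis
  - book 4 (Northern Lights): author_id=NULL, no match -> kept with NULL
  - book 5 (Empty Rooms): author_id=5 -> matches Lopez
  - book 6 (Winter Gardens): author_id=1 -> matches Perez
  - book 7 (The Iron Gate): author_id=3 -> matches Mitchell
  - book 8 (Stone Bridges): author_id=3 -> matches Mitchell
  - book 9 (The Blue Door): author_id=6 -> matches Davis
All 9 rows appear; 2 have NULL author.

SQL:
SELECT a.title, b.name AS author
FROM books a
LEFT JOIN authors b ON a.author_id = b.id

Result:
title           | author  
----------------+---------
Quiet Streets   | Perez   
Distant Shores  | NULL    
Falling Leaves  | Davis   
Northern Lights | NULL    
Empty Rooms     | Lopez   
Winter Gardens  | Perez   
The Iron Gate   | Mitchell
Stone Bridges   | Mitchell
The Blue Door   | Davis   


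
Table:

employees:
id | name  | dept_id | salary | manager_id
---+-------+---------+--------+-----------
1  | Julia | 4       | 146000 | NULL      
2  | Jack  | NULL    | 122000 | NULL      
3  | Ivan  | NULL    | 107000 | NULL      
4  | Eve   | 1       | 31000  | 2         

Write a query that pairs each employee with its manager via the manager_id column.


This is a self-join: employees is joined to a second copy of itself, matching each row's manager_id to another row's id. Use LEFT JOIN so rows with manager_id=NULL are kept.
  - employee 1 (Julia): manager_id=NULL -> NULL
  - employee 2 (Jack): manager_id=NULL -> NULL
  - employee 3 (Ivan): manager_id=NULL -> NULL
  - employee 4 (Eve): manager_id=2 -> Jack

SQL:
SELECT a.name AS item, b.name AS manager
FROM employees a
LEFT JOIN employees b ON a.manager_id = b.id

Result:
item  | manager
------+--------
Julia | NULL   
Jack  | NULL   
Ivan  | NULL   
Eve   | Jack   


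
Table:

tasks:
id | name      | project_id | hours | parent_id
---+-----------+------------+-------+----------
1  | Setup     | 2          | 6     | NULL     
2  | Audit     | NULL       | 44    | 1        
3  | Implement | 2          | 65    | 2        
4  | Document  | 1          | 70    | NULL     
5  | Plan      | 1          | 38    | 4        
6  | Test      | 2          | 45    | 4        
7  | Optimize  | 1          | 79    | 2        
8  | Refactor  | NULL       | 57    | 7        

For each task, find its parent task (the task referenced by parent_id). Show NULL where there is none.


This is a self-join: tasks is joined to a second copy of itself, matching each row's parent_id to another row's id. Use LEFT JOIN so rows with parent_id=NULL are kept.
  - task 1 (Setup): parent_id=NULL -> NULL
  - task 2 (Audit): parent_id=1 -> Setup
  - task 3 (Implement): parent_id=2 -> Audit
  - task 4 (Document): parent_id=NULL -> NULL
  - task 5 (Plan): parent_id=4 -> Document
  - task 6 (Test): parent_id=4 -> Document
  - task 7 (Optimize): parent_id=2 -> Audit
  - task 8 (Refactor): parent_id=7 -> Optimize

SQL:
SELECT a.name AS item, b.name AS parent
FROM tasks a
LEFT JOIN tasks b ON a.parent_id = b.id

Result:
item      | parent  
----------+---------
Setup     | NULL    
Audit     | Setup   
Implement | Audit   
Document  | NULL    
Plan      | Document
Test      | Document
Optimize  | Audit   
Refactor  | Optimize


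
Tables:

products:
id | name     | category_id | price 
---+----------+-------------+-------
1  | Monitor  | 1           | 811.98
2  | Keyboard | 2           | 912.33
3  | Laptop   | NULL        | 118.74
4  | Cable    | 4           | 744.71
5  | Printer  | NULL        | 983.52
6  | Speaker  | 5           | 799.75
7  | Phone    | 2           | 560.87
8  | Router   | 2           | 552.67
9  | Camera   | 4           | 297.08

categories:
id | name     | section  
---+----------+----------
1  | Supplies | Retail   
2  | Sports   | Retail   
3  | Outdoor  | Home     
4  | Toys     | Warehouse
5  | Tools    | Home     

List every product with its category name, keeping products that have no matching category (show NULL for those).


LEFT JOIN keeps every row from products (the left table); where category_id has no match in categories, the category columns become NULL. Walk through each product:
  - product 1 (Monitor): category_id=1 -> matches Supplies
  - product 2 (Keyboard): category_id=2 -> matches Sports
  - product 3 (Laptop): category_id=NULL, no match -> kept with NULL
  - product 4 (Cable): category_id=4 -> matches Toys
  - product 5 (Printer): category_id=NULL, no match -> kept with NULL
  - product 6 (Speaker): category_id=5 -> matches Tools
  - product 7 (Phone): category_id=2 -> matches Sports
  - product 8 (Router): category_id=2 -> matches Sports
  - product 9 (Camera): category_id=4 -> matches Toys
All 9 rows appear; 2 have NULL category.

SQL:
SELECT a.name, b.name AS category
FROM products a
LEFT JOIN categories b ON a.category_id = b.id

Result:
name     | category
---------+---------
Monitor  | Supplies
Keyboard | Sports  
Laptop   | NULL    
Cable    | Toys    
Printer  | NULL    
Speaker  | Tools   
Phone    | Sports  
Router   | Sports  
Camera   | Toys    


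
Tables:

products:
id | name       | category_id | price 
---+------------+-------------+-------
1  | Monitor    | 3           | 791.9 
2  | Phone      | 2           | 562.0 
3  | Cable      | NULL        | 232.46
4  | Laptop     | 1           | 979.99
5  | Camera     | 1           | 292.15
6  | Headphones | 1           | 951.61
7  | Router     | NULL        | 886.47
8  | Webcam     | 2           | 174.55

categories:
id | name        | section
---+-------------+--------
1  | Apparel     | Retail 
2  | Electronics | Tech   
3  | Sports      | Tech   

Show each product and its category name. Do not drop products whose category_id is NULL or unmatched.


LEFT JOIN keeps every row from products (the left table); where category_id has no match in categories, the category columns become NULL. Walk through each product:
  - product 1 (Monitor): category_id=3 -> matches Sports
  - product 2 (Phone): category_id=2 -> matches Electronics
  - product 3 (Cable): category_id=NULL, no match -> kept with NULL
  - product 4 (Laptop): category_id=1 -> matches Apparel
  - product 5 (Camera): category_id=1 -> matches Apparel
  - product 6 (Headphones): category_id=1 -> matches Apparel
  - product 7 (Router): category_id=NULL, no match -> kept with NULL
  - product 8 (Webcam): category_id=2 -> matches Electronics
All 8 rows appear; 2 have NULL category.

SQL:
SELECT a.name, b.name AS category
FROM products a
LEFT JOIN categories b ON a.category_id = b.id

Result:
name       | category   
-----------+------------
Monitor    | Sports     
Phone      | Electronics
Cable      | NULL       
Laptop     | Apparel    
Camera     | Apparel    
Headphones | Apparel    
Router     | NULL       
Webcam     | Electronics


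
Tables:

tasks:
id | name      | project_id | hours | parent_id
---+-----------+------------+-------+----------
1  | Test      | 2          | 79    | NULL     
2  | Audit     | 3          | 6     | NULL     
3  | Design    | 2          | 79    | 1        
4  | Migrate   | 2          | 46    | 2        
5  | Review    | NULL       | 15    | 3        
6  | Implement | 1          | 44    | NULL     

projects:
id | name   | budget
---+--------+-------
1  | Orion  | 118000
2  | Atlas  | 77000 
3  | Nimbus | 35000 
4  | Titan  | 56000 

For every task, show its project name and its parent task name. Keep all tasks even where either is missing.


Two LEFT JOINs from the same base table tasks: one to projects via project_id, one to tasks itself via parent_id. Both are LEFT so every task is preserved.
Match against projects:
  - task 1 (Test): project_id=2 -> matches Atlas
  - task 2 (Audit): project_id=3 -> matches Nimbus
  - task 3 (Design): project_id=2 -> matches Atlas
  - task 4 (Migrate): project_id=2 -> matches Atlas
  - task 5 (Review): project_id=NULL, no match -> kept with NULL
  - task 6 (Implement): project_id=1 -> matches Orion
Match against tasks (self):
  - task 1 (Test): parent_id=NULL -> NULL
  - task 2 (Audit): parent_id=NULL -> NULL
  - task 3 (Design): parent_id=1 -> Test
  - task 4 (Migrate): parent_id=2 -> Audit
  - task 5 (Review): parent_id=3 -> Design
  - task 6 (Implement): parent_id=NULL -> NULL

SQL:
SELECT a.name, b.name AS project, c.name AS parent
FROM tasks a
LEFT JOIN projects b ON a.project_id = b.id
LEFT JOIN tasks c ON a.parent_id = c.id

Result:
name      | project | parent
----------+---------+-------
Test      | Atlas   | NULL  
Audit     | Nimbus  | NULL  
Design    | Atlas   | Test  
Migrate   | Atlas   | Audit 
Review    | NULL    | Design
Implement | Orion   | NULL  


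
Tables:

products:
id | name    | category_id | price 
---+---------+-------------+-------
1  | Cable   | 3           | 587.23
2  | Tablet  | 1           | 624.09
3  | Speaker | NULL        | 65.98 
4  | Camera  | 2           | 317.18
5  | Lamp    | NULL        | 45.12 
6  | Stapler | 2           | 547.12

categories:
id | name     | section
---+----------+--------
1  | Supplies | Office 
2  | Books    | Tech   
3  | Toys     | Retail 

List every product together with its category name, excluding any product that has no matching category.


INNER JOIN keeps only products rows whose category_id matches an id in categories. Walk through each product:
  - product 1 (Cable): category_id=3 -> matches Toys
  - product 2 (Tablet): category_id=1 -> matches Supplies
  - product 3 (Speaker): category_id=NULL, no match -> dropped
  - product 4 (Camera): category_id=2 -> matches Books
  - product 5 (Lamp): category_id=NULL, no match -> dropped
  - product 6 (Stapler): category_id=2 -> matches Books
So 2 of 6 rows are dropped.

SQL:
SELECT a.name, b.name AS category
FROM products a
INNER JOIN categories b ON a.category_id = b.id

Result:
name    | category
--------+---------
Cable   | Toys    
Tablet  | Supplies
Camera  | Books   
Stapler | Books   


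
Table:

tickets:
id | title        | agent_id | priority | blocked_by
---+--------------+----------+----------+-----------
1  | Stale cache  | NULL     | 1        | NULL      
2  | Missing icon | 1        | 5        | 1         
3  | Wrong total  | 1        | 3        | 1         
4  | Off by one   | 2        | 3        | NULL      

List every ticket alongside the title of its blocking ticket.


This is a self-join: tickets is joined to a second copy of itself, matching each row's blocked_by to another row's id. Use LEFT JOIN so rows with blocked_by=NULL are kept.
  - ticket 1 (Stale cache): blocked_by=NULL -> NULL
  - ticket 2 (Missing icon): blocked_by=1 -> Stale cache
  - ticket 3 (Wrong total): blocked_by=1 -> Stale cache
  - ticket 4 (Off by one): blocked_by=NULL -> NULL

SQL:
SELECT a.title AS item, b.title AS blocked_by
FROM tickets a
LEFT JOIN tickets b ON a.blocked_by = b.id

Result:
item         | blocked_by 
-------------+------------
Stale cache  | NULL       
Missing icon | Stale cache
Wrong total  | Stale cache
Off by one   | NULL       


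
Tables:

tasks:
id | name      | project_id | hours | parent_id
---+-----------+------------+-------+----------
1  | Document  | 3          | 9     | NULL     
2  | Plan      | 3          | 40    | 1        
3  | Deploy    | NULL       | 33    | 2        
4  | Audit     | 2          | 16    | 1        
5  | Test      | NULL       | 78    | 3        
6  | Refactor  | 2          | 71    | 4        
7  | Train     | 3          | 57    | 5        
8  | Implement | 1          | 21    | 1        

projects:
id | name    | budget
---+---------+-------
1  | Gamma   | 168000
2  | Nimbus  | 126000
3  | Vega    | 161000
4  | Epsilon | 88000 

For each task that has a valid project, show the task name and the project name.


INNER JOIN keeps only tasks rows whose project_id matches an id in projects. Walk through each task:
  - task 1 (Document): project_id=3 -> matches Vega
  - task 2 (Plan): project_id=3 -> matches Vega
  - task 3 (Deploy): project_id=NULL, no match -> dropped
  - task 4 (Audit): project_id=2 -> matches Nimbus
  - task 5 (Test): project_id=NULL, no match -> dropped
  - task 6 (Refactor): project_id=2 -> matches Nimbus
  - task 7 (Train): project_id=3 -> matches Vega
  - task 8 (Implement): project_id=1 -> matches Gamma
So 2 of 8 rows are dropped.

SQL:
SELECT a.name, b.name AS project
FROM tasks a
INNER JOIN projects b ON a.project_id = b.id

Result:
name      | project
----------+--------
Document  | Vega   
Plan      | Vega   
Audit     | Nimbus 
Refactor  | Nimbus 
Train     | Vega   
Implement | Gamma  


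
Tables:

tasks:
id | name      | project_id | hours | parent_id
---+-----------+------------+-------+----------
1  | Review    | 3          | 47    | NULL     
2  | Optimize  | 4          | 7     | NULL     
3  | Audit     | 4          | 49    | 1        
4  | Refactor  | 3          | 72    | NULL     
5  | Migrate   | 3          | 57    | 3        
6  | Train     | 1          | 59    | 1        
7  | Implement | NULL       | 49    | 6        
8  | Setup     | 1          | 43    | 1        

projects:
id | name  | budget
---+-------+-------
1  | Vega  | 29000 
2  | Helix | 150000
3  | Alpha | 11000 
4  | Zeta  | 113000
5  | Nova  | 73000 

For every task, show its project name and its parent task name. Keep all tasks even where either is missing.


Two LEFT JOINs from the same base table tasks: one to projects via project_id, one to tasks itself via parent_id. Both are LEFT so every task is preserved.
Match against projects:
  - task 1 (Review): project_id=3 -> matches Alpha
  - task 2 (Optimize): project_id=4 -> matches Zeta
  - task 3 (Audit): project_id=4 -> matches Zeta
  - task 4 (Refactor): project_id=3 -> matches Alpha
  - task 5 (Migrate): project_id=3 -> matches Alpha
  - task 6 (Train): project_id=1 -> matches Vega
  - task 7 (Implement): project_id=NULL, no match -> kept with NULL
  - task 8 (Setup): project_id=1 -> matches Vega
Match against tasks (self):
  - task 1 (Review): parent_id=NULL -> NULL
  - task 2 (Optimize): parent_id=NULL -> NULL
  - task 3 (Audit): parent_id=1 -> Review
  - task 4 (Refactor): parent_id=NULL -> NULL
  - task 5 (Migrate): parent_id=3 -> Audit
  - task 6 (Train): parent_id=1 -> Review
  - task 7 (Implement): parent_id=6 -> Train
  - task 8 (Setup): parent_id=1 -> Review

SQL:
SELECT a.name, b.name AS project, c.name AS parent
FROM tasks a
LEFT JOIN projects b ON a.project_id = b.id
LEFT JOIN tasks c ON a.parent_id = c.id

Result:
name      | project | parent
----------+---------+-------
Review    | Alpha   | NULL  
Optimize  | Zeta    | NULL  
Audit     | Zeta    | Review
Refactor  | Alpha   | NULL  
Migrate   | Alpha   | Audit 
Train     | Vega    | Review
Implement | NULL    | Train 
Setup     | Vega    | Review
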